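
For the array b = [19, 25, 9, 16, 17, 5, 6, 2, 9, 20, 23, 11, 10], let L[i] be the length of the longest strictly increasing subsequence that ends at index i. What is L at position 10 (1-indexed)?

dp[i] = 1 + max{dp[j] : j<i, b[j]<b[i]} (or 1 if no such j):
i:      1  2  3  4  5  6  7  8  9 10 11 12 13
b[i]:  19 25  9 16 17  5  6  2  9 20 23 11 10
dp:     1  2  1  2  3  1  2  1  3  4  5  4  4
At index 10 the value is 4.

4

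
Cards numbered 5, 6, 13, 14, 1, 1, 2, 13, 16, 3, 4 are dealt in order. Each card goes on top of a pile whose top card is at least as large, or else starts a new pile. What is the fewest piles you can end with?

Place each on the leftmost legal pile:
5 → new pile 1 (tops now [5])
6 → new pile 2 (tops now [5, 6])
13 → new pile 3 (tops now [5, 6, 13])
14 → new pile 4 (tops now [5, 6, 13, 14])
1 → pile 1 (tops now [1, 6, 13, 14])
1 → pile 1 (tops now [1, 6, 13, 14])
2 → pile 2 (tops now [1, 2, 13, 14])
13 → pile 3 (tops now [1, 2, 13, 14])
16 → new pile 5 (tops now [1, 2, 13, 14, 16])
3 → pile 3 (tops now [1, 2, 3, 14, 16])
4 → pile 4 (tops now [1, 2, 3, 4, 16])
Five piles.

5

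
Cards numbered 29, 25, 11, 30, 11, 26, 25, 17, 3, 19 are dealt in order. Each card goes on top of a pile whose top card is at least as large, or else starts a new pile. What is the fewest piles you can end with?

3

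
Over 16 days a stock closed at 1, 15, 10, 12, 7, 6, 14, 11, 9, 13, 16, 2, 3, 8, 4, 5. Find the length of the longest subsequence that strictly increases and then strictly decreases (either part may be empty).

8

inc[i] = longest strictly increasing subsequence ending at i; dec[i] = longest strictly decreasing subsequence starting at i:
i:      1  2  3  4  5  6  7  8  9 10 11 12 13 14 15 16
a[i]:   1 15 10 12  7  6 14 11  9 13 16  2  3  8  4  5
inc:    1  2  2  3  2  2  4  3  3  4  5  2  3  4  4  5
dec:    1  6  4  5  3  2  5  4  3  3  3  1  1  2  1  1
Best peak at i=7 (value 14): inc=4, dec=5, length 4+5−1 = 8.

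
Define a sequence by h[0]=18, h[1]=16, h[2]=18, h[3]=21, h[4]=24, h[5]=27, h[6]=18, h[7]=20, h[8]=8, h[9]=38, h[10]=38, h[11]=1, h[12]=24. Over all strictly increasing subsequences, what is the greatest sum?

Let S[i] be the best sum of a strictly increasing subsequence ending at i:
i:       0   1   2   3   4   5   6   7   8   9  10  11  12
h[i]:   18  16  18  21  24  27  18  20   8  38  38   1  24
S:      18  16  34  55  79 106  34  54   8 144 144   1  79
Maximum is 144 (e.g. 16 + 18 + 21 + 24 + 27 + 38).

144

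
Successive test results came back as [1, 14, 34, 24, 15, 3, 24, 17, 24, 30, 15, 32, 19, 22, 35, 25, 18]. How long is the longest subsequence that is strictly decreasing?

Let dp[i] be the longest strictly decreasing subsequence ending at i:
i:      1  2  3  4  5  6  7  8  9 10 11 12 13 14 15 16 17
a[i]:   1 14 34 24 15  3 24 17 24 30 15 32 19 22 35 25 18
dp:     1  1  1  2  3  4  2  3  2  2  4  2  3  3  1  3  4
Maximum is 4.

4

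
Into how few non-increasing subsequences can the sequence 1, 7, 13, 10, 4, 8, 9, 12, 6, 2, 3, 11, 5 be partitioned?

5

Place each on the leftmost legal pile:
1 → new pile 1 (tops now [1])
7 → new pile 2 (tops now [1, 7])
13 → new pile 3 (tops now [1, 7, 13])
10 → pile 3 (tops now [1, 7, 10])
4 → pile 2 (tops now [1, 4, 10])
8 → pile 3 (tops now [1, 4, 8])
9 → new pile 4 (tops now [1, 4, 8, 9])
12 → new pile 5 (tops now [1, 4, 8, 9, 12])
6 → pile 3 (tops now [1, 4, 6, 9, 12])
2 → pile 2 (tops now [1, 2, 6, 9, 12])
3 → pile 3 (tops now [1, 2, 3, 9, 12])
11 → pile 5 (tops now [1, 2, 3, 9, 11])
5 → pile 4 (tops now [1, 2, 3, 5, 11])
Five piles.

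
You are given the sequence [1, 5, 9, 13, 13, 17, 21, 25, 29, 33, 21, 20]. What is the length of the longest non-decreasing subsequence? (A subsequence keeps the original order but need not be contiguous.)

10

Track the smallest tail for each achievable length (allowing ties):
1 → extends → [1]
5 → extends → [1, 5]
9 → extends → [1, 5, 9]
13 → extends → [1, 5, 9, 13]
13 → extends → [1, 5, 9, 13, 13]
17 → extends → [1, 5, 9, 13, 13, 17]
21 → extends → [1, 5, 9, 13, 13, 17, 21]
25 → extends → [1, 5, 9, 13, 13, 17, 21, 25]
29 → extends → [1, 5, 9, 13, 13, 17, 21, 25, 29]
33 → extends → [1, 5, 9, 13, 13, 17, 21, 25, 29, 33]
21 → replaces 25 → [1, 5, 9, 13, 13, 17, 21, 21, 29, 33]
20 → replaces 21 → [1, 5, 9, 13, 13, 17, 20, 21, 29, 33]
Ten tails, so the longest non-decreasing subsequence has length 10 (e.g. 1, 5, 9, 13, 13, 17, 21, 25, 29, 33).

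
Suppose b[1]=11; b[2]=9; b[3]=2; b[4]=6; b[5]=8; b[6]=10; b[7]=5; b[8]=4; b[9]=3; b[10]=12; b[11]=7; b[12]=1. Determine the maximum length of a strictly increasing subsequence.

5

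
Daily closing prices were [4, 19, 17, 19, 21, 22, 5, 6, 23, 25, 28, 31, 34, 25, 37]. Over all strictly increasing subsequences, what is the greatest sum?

Let S[i] be the best sum of a strictly increasing subsequence ending at i:
i:       1   2   3   4   5   6   7   8   9  10  11  12  13  14  15
a[i]:    4  19  17  19  21  22   5   6  23  25  28  31  34  25  37
S:       4  23  21  40  61  83   9  15 106 131 159 190 224 131 261
Maximum is 261 (e.g. 4 + 17 + 19 + 21 + 22 + 23 + 25 + 28 + 31 + 34 + 37).

261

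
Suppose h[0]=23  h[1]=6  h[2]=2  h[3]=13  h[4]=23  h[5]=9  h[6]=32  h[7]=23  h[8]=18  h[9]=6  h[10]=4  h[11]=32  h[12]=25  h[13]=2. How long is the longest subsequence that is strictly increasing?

4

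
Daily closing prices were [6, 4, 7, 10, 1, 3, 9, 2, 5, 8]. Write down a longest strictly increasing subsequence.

1, 3, 5, 8

Patience tails give the LIS length; then backtrack through the dp parents:
6 → extends → [6]
4 → replaces 6 → [4]
7 → extends → [4, 7]
10 → extends → [4, 7, 10]
1 → replaces 4 → [1, 7, 10]
3 → replaces 7 → [1, 3, 10]
9 → replaces 10 → [1, 3, 9]
2 → replaces 3 → [1, 2, 9]
5 → replaces 9 → [1, 2, 5]
8 → extends → [1, 2, 5, 8]
Length 4; one witness is 1, 3, 5, 8.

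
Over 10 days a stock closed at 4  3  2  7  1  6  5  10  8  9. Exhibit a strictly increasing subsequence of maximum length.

Patience tails give the LIS length; then backtrack through the dp parents:
4 → extends → [4]
3 → replaces 4 → [3]
2 → replaces 3 → [2]
7 → extends → [2, 7]
1 → replaces 2 → [1, 7]
6 → replaces 7 → [1, 6]
5 → replaces 6 → [1, 5]
10 → extends → [1, 5, 10]
8 → replaces 10 → [1, 5, 8]
9 → extends → [1, 5, 8, 9]
Length 4; one witness is 4, 7, 8, 9.

4, 7, 8, 9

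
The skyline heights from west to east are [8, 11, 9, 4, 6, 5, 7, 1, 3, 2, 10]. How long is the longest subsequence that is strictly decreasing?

6

Negate each value so 'decreasing' becomes 'increasing', then run patience tails on the negated sequence:
-8 → extends → [-8]
-11 → replaces -8 → [-11]
-9 → extends → [-11, -9]
-4 → extends → [-11, -9, -4]
-6 → replaces -4 → [-11, -9, -6]
-5 → extends → [-11, -9, -6, -5]
-7 → replaces -6 → [-11, -9, -7, -5]
-1 → extends → [-11, -9, -7, -5, -1]
-3 → replaces -1 → [-11, -9, -7, -5, -3]
-2 → extends → [-11, -9, -7, -5, -3, -2]
-10 → replaces -9 → [-11, -10, -7, -5, -3, -2]
Six tails, so the longest strictly decreasing subsequence of the original has length 6.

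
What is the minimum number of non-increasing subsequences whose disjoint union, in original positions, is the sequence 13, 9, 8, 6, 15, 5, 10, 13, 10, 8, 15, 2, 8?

4

The minimum number of non-increasing subsequences covering a sequence equals the length of its longest strictly increasing subsequence.
LIS length is 4 (e.g. 9, 10, 13, 15), so 4 piles are needed.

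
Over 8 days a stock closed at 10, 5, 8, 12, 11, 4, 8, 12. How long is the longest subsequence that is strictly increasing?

4

Track the smallest tail for each achievable length (strict):
10 → extends → [10]
5 → replaces 10 → [5]
8 → extends → [5, 8]
12 → extends → [5, 8, 12]
11 → replaces 12 → [5, 8, 11]
4 → replaces 5 → [4, 8, 11]
8 → already a tail → [4, 8, 11]
12 → extends → [4, 8, 11, 12]
Four tails, so the longest strictly increasing subsequence has length 4 (e.g. 5, 8, 11, 12).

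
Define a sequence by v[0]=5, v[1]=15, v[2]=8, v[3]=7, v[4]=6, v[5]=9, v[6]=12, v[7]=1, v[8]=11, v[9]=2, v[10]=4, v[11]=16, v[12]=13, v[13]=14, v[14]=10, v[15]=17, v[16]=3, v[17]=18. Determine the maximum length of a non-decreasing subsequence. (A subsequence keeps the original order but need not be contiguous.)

Let dp[i] be the length of the longest such subsequence ending at index i:
i:      0  1  2  3  4  5  6  7  8  9 10 11 12 13 14 15 16 17
v[i]:   5 15  8  7  6  9 12  1 11  2  4 16 13 14 10 17  3 18
dp:     1  2  2  2  2  3  4  1  4  2  3  5  5  6  4  7  3  8
Maximum dp value is 8.

8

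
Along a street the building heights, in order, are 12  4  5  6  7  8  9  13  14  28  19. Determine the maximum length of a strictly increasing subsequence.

Track the smallest tail for each achievable length (strict):
12 → extends → [12]
4 → replaces 12 → [4]
5 → extends → [4, 5]
6 → extends → [4, 5, 6]
7 → extends → [4, 5, 6, 7]
8 → extends → [4, 5, 6, 7, 8]
9 → extends → [4, 5, 6, 7, 8, 9]
13 → extends → [4, 5, 6, 7, 8, 9, 13]
14 → extends → [4, 5, 6, 7, 8, 9, 13, 14]
28 → extends → [4, 5, 6, 7, 8, 9, 13, 14, 28]
19 → replaces 28 → [4, 5, 6, 7, 8, 9, 13, 14, 19]
Nine tails, so the longest strictly increasing subsequence has length 9 (e.g. 4, 5, 6, 7, 8, 9, 13, 14, 28).

9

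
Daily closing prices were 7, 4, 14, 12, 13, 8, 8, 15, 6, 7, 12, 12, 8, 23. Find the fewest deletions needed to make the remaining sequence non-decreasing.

Fewest deletions = n − (longest non-decreasing subsequence).
Patience tails:
7 → extends → [7]
4 → replaces 7 → [4]
14 → extends → [4, 14]
12 → replaces 14 → [4, 12]
13 → extends → [4, 12, 13]
8 → replaces 12 → [4, 8, 13]
8 → replaces 13 → [4, 8, 8]
15 → extends → [4, 8, 8, 15]
6 → replaces 8 → [4, 6, 8, 15]
7 → replaces 8 → [4, 6, 7, 15]
12 → replaces 15 → [4, 6, 7, 12]
12 → extends → [4, 6, 7, 12, 12]
8 → replaces 12 → [4, 6, 7, 8, 12]
23 → extends → [4, 6, 7, 8, 12, 23]
Longest non-decreasing subsequence has length 6, so deletions = 14 − 6 = 8.

8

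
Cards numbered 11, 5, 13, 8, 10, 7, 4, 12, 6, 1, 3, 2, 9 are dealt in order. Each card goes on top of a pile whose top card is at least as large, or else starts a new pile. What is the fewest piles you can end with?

4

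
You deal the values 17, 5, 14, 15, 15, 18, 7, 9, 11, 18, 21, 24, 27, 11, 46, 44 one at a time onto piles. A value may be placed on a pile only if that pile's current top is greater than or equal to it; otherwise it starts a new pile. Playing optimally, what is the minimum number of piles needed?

9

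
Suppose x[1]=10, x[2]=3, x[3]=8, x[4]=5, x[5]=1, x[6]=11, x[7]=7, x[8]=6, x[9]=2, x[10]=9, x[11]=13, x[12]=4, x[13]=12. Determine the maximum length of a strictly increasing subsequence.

Track the smallest tail for each achievable length (strict):
10 → extends → [10]
3 → replaces 10 → [3]
8 → extends → [3, 8]
5 → replaces 8 → [3, 5]
1 → replaces 3 → [1, 5]
11 → extends → [1, 5, 11]
7 → replaces 11 → [1, 5, 7]
6 → replaces 7 → [1, 5, 6]
2 → replaces 5 → [1, 2, 6]
9 → extends → [1, 2, 6, 9]
13 → extends → [1, 2, 6, 9, 13]
4 → replaces 6 → [1, 2, 4, 9, 13]
12 → replaces 13 → [1, 2, 4, 9, 12]
Five tails, so the longest strictly increasing subsequence has length 5 (e.g. 3, 5, 7, 9, 13).

5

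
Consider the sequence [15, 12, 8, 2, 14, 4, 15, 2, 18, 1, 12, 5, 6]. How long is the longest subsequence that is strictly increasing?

4

Track the smallest tail for each achievable length (strict):
15 → extends → [15]
12 → replaces 15 → [12]
8 → replaces 12 → [8]
2 → replaces 8 → [2]
14 → extends → [2, 14]
4 → replaces 14 → [2, 4]
15 → extends → [2, 4, 15]
2 → already a tail → [2, 4, 15]
18 → extends → [2, 4, 15, 18]
1 → replaces 2 → [1, 4, 15, 18]
12 → replaces 15 → [1, 4, 12, 18]
5 → replaces 12 → [1, 4, 5, 18]
6 → replaces 18 → [1, 4, 5, 6]
Four tails, so the longest strictly increasing subsequence has length 4 (e.g. 12, 14, 15, 18).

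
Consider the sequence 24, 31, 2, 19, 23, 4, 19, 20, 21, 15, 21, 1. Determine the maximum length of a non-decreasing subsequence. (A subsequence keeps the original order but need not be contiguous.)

6

Track the smallest tail for each achievable length (allowing ties):
24 → extends → [24]
31 → extends → [24, 31]
2 → replaces 24 → [2, 31]
19 → replaces 31 → [2, 19]
23 → extends → [2, 19, 23]
4 → replaces 19 → [2, 4, 23]
19 → replaces 23 → [2, 4, 19]
20 → extends → [2, 4, 19, 20]
21 → extends → [2, 4, 19, 20, 21]
15 → replaces 19 → [2, 4, 15, 20, 21]
21 → extends → [2, 4, 15, 20, 21, 21]
1 → replaces 2 → [1, 4, 15, 20, 21, 21]
Six tails, so the longest non-decreasing subsequence has length 6 (e.g. 2, 19, 19, 20, 21, 21).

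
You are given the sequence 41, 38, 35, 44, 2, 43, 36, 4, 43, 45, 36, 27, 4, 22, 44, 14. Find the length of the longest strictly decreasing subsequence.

Negate each value so 'decreasing' becomes 'increasing', then run patience tails on the negated sequence:
-41 → extends → [-41]
-38 → extends → [-41, -38]
-35 → extends → [-41, -38, -35]
-44 → replaces -41 → [-44, -38, -35]
-2 → extends → [-44, -38, -35, -2]
-43 → replaces -38 → [-44, -43, -35, -2]
-36 → replaces -35 → [-44, -43, -36, -2]
-4 → replaces -2 → [-44, -43, -36, -4]
-43 → already a tail → [-44, -43, -36, -4]
-45 → replaces -44 → [-45, -43, -36, -4]
-36 → already a tail → [-45, -43, -36, -4]
-27 → replaces -4 → [-45, -43, -36, -27]
-4 → extends → [-45, -43, -36, -27, -4]
-22 → replaces -4 → [-45, -43, -36, -27, -22]
-44 → replaces -43 → [-45, -44, -36, -27, -22]
-14 → extends → [-45, -44, -36, -27, -22, -14]
Six tails, so the longest strictly decreasing subsequence of the original has length 6.

6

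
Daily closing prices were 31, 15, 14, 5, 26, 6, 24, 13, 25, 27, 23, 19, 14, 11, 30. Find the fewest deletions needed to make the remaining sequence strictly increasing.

9

Fewest deletions = n − (longest strictly increasing subsequence).
i:      1  2  3  4  5  6  7  8  9 10 11 12 13 14 15
a[i]:  31 15 14  5 26  6 24 13 25 27 23 19 14 11 30
dp:     1  1  1  1  2  2  3  3  4  5  4  4  4  3  6
max dp = 6, so deletions = 15 − 6 = 9.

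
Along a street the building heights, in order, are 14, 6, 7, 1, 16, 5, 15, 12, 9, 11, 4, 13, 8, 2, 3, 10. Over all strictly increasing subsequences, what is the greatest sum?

46

Let S[i] be the best sum of a strictly increasing subsequence ending at i:
i:      1  2  3  4  5  6  7  8  9 10 11 12 13 14 15 16
a[i]:  14  6  7  1 16  5 15 12  9 11  4 13  8  2  3 10
S:     14  6 13  1 30  6 29 25 22 33  5 46 21  3  6 32
Maximum is 46 (e.g. 6 + 7 + 9 + 11 + 13).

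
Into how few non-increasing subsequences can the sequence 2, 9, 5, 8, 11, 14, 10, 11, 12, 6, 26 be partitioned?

Place each on the leftmost legal pile:
2 → new pile 1 (tops now [2])
9 → new pile 2 (tops now [2, 9])
5 → pile 2 (tops now [2, 5])
8 → new pile 3 (tops now [2, 5, 8])
11 → new pile 4 (tops now [2, 5, 8, 11])
14 → new pile 5 (tops now [2, 5, 8, 11, 14])
10 → pile 4 (tops now [2, 5, 8, 10, 14])
11 → pile 5 (tops now [2, 5, 8, 10, 11])
12 → new pile 6 (tops now [2, 5, 8, 10, 11, 12])
6 → pile 3 (tops now [2, 5, 6, 10, 11, 12])
26 → new pile 7 (tops now [2, 5, 6, 10, 11, 12, 26])
Seven piles.

7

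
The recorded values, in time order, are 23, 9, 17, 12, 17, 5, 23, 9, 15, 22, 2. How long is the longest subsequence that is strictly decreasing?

5

Let dp[i] be the longest strictly decreasing subsequence ending at i:
i:      1  2  3  4  5  6  7  8  9 10 11
a[i]:  23  9 17 12 17  5 23  9 15 22  2
dp:     1  2  2  3  2  4  1  4  3  2  5
Maximum is 5.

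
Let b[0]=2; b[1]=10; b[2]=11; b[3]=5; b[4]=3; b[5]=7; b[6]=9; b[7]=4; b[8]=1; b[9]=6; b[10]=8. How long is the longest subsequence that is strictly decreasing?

Let dp[i] be the longest strictly decreasing subsequence ending at i:
i:      0  1  2  3  4  5  6  7  8  9 10
b[i]:   2 10 11  5  3  7  9  4  1  6  8
dp:     1  1  1  2  3  2  2  3  4  3  3
Maximum is 4.

4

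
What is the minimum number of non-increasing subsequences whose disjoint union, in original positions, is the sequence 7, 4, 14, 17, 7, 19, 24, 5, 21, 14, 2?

Place each on the leftmost legal pile:
7 → new pile 1 (tops now [7])
4 → pile 1 (tops now [4])
14 → new pile 2 (tops now [4, 14])
17 → new pile 3 (tops now [4, 14, 17])
7 → pile 2 (tops now [4, 7, 17])
19 → new pile 4 (tops now [4, 7, 17, 19])
24 → new pile 5 (tops now [4, 7, 17, 19, 24])
5 → pile 2 (tops now [4, 5, 17, 19, 24])
21 → pile 5 (tops now [4, 5, 17, 19, 21])
14 → pile 3 (tops now [4, 5, 14, 19, 21])
2 → pile 1 (tops now [2, 5, 14, 19, 21])
Five piles.

5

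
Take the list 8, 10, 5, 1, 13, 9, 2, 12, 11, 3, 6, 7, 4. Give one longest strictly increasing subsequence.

Patience tails give the LIS length; then backtrack through the dp parents:
8 → extends → [8]
10 → extends → [8, 10]
5 → replaces 8 → [5, 10]
1 → replaces 5 → [1, 10]
13 → extends → [1, 10, 13]
9 → replaces 10 → [1, 9, 13]
2 → replaces 9 → [1, 2, 13]
12 → replaces 13 → [1, 2, 12]
11 → replaces 12 → [1, 2, 11]
3 → replaces 11 → [1, 2, 3]
6 → extends → [1, 2, 3, 6]
7 → extends → [1, 2, 3, 6, 7]
4 → replaces 6 → [1, 2, 3, 4, 7]
Length 5; one witness is 1, 2, 3, 6, 7.

1, 2, 3, 6, 7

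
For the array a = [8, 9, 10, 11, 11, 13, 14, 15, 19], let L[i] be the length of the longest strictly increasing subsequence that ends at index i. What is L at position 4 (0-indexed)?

dp[i] = 1 + max{dp[j] : j<i, a[j]<a[i]} (or 1 if no such j):
i:      0  1  2  3  4  5  6  7  8
a[i]:   8  9 10 11 11 13 14 15 19
dp:     1  2  3  4  4  5  6  7  8
At index 4 the value is 4.

4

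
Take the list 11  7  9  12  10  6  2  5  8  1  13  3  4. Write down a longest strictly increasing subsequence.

Patience tails give the LIS length; then backtrack through the dp parents:
11 → extends → [11]
7 → replaces 11 → [7]
9 → extends → [7, 9]
12 → extends → [7, 9, 12]
10 → replaces 12 → [7, 9, 10]
6 → replaces 7 → [6, 9, 10]
2 → replaces 6 → [2, 9, 10]
5 → replaces 9 → [2, 5, 10]
8 → replaces 10 → [2, 5, 8]
1 → replaces 2 → [1, 5, 8]
13 → extends → [1, 5, 8, 13]
3 → replaces 5 → [1, 3, 8, 13]
4 → replaces 8 → [1, 3, 4, 13]
Length 4; one witness is 7, 9, 12, 13.

7, 9, 12, 13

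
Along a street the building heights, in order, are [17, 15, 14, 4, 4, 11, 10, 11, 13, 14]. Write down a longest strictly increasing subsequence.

Patience tails give the LIS length; then backtrack through the dp parents:
17 → extends → [17]
15 → replaces 17 → [15]
14 → replaces 15 → [14]
4 → replaces 14 → [4]
4 → already a tail → [4]
11 → extends → [4, 11]
10 → replaces 11 → [4, 10]
11 → extends → [4, 10, 11]
13 → extends → [4, 10, 11, 13]
14 → extends → [4, 10, 11, 13, 14]
Length 5; one witness is 4, 10, 11, 13, 14.

4, 10, 11, 13, 14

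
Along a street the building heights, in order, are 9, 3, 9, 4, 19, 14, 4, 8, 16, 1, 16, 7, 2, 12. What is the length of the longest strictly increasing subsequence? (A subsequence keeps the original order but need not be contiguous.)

4

Let dp[i] be the length of the longest such subsequence ending at index i:
i:      1  2  3  4  5  6  7  8  9 10 11 12 13 14
a[i]:   9  3  9  4 19 14  4  8 16  1 16  7  2 12
dp:     1  1  2  2  3  3  2  3  4  1  4  3  2  4
Maximum dp value is 4.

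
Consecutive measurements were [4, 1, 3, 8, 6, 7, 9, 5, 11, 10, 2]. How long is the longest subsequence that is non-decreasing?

Let dp[i] be the length of the longest such subsequence ending at index i:
i:      1  2  3  4  5  6  7  8  9 10 11
a[i]:   4  1  3  8  6  7  9  5 11 10  2
dp:     1  1  2  3  3  4  5  3  6  6  2
Maximum dp value is 6.

6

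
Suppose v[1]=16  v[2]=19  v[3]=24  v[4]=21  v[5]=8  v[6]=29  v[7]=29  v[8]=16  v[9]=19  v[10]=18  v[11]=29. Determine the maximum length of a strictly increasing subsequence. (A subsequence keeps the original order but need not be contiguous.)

Track the smallest tail for each achievable length (strict):
16 → extends → [16]
19 → extends → [16, 19]
24 → extends → [16, 19, 24]
21 → replaces 24 → [16, 19, 21]
8 → replaces 16 → [8, 19, 21]
29 → extends → [8, 19, 21, 29]
29 → already a tail → [8, 19, 21, 29]
16 → replaces 19 → [8, 16, 21, 29]
19 → replaces 21 → [8, 16, 19, 29]
18 → replaces 19 → [8, 16, 18, 29]
29 → already a tail → [8, 16, 18, 29]
Four tails, so the longest strictly increasing subsequence has length 4 (e.g. 16, 19, 24, 29).

4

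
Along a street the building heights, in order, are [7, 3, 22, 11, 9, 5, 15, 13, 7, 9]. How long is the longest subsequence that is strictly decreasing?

4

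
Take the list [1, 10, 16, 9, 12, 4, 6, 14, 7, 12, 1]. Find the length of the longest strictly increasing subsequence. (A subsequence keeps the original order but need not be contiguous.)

5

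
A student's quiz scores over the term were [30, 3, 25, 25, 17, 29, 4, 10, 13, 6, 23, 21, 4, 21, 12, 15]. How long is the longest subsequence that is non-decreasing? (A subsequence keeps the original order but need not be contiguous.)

6

Track the smallest tail for each achievable length (allowing ties):
30 → extends → [30]
3 → replaces 30 → [3]
25 → extends → [3, 25]
25 → extends → [3, 25, 25]
17 → replaces 25 → [3, 17, 25]
29 → extends → [3, 17, 25, 29]
4 → replaces 17 → [3, 4, 25, 29]
10 → replaces 25 → [3, 4, 10, 29]
13 → replaces 29 → [3, 4, 10, 13]
6 → replaces 10 → [3, 4, 6, 13]
23 → extends → [3, 4, 6, 13, 23]
21 → replaces 23 → [3, 4, 6, 13, 21]
4 → replaces 6 → [3, 4, 4, 13, 21]
21 → extends → [3, 4, 4, 13, 21, 21]
12 → replaces 13 → [3, 4, 4, 12, 21, 21]
15 → replaces 21 → [3, 4, 4, 12, 15, 21]
Six tails, so the longest non-decreasing subsequence has length 6 (e.g. 3, 4, 10, 13, 21, 21).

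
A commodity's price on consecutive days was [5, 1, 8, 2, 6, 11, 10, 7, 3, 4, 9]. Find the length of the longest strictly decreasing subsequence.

Let dp[i] be the longest strictly decreasing subsequence ending at i:
i:      1  2  3  4  5  6  7  8  9 10 11
a[i]:   5  1  8  2  6 11 10  7  3  4  9
dp:     1  2  1  2  2  1  2  3  4  4  3
Maximum is 4.

4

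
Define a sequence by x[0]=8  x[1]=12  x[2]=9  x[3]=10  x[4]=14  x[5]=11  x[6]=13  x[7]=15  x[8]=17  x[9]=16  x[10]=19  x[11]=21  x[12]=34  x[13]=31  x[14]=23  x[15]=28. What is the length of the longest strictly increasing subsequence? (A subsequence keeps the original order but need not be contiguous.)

11

Let dp[i] be the length of the longest such subsequence ending at index i:
i:      0  1  2  3  4  5  6  7  8  9 10 11 12 13 14 15
x[i]:   8 12  9 10 14 11 13 15 17 16 19 21 34 31 23 28
dp:     1  2  2  3  4  4  5  6  7  7  8  9 10 10 10 11
Maximum dp value is 11.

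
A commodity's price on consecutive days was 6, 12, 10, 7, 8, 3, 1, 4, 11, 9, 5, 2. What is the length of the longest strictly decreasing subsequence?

Negate each value so 'decreasing' becomes 'increasing', then run patience tails on the negated sequence:
-6 → extends → [-6]
-12 → replaces -6 → [-12]
-10 → extends → [-12, -10]
-7 → extends → [-12, -10, -7]
-8 → replaces -7 → [-12, -10, -8]
-3 → extends → [-12, -10, -8, -3]
-1 → extends → [-12, -10, -8, -3, -1]
-4 → replaces -3 → [-12, -10, -8, -4, -1]
-11 → replaces -10 → [-12, -11, -8, -4, -1]
-9 → replaces -8 → [-12, -11, -9, -4, -1]
-5 → replaces -4 → [-12, -11, -9, -5, -1]
-2 → replaces -1 → [-12, -11, -9, -5, -2]
Five tails, so the longest strictly decreasing subsequence of the original has length 5.

5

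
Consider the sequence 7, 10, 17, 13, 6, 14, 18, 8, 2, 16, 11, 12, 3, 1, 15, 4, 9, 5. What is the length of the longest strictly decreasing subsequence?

5

Negate each value so 'decreasing' becomes 'increasing', then run patience tails on the negated sequence:
-7 → extends → [-7]
-10 → replaces -7 → [-10]
-17 → replaces -10 → [-17]
-13 → extends → [-17, -13]
-6 → extends → [-17, -13, -6]
-14 → replaces -13 → [-17, -14, -6]
-18 → replaces -17 → [-18, -14, -6]
-8 → replaces -6 → [-18, -14, -8]
-2 → extends → [-18, -14, -8, -2]
-16 → replaces -14 → [-18, -16, -8, -2]
-11 → replaces -8 → [-18, -16, -11, -2]
-12 → replaces -11 → [-18, -16, -12, -2]
-3 → replaces -2 → [-18, -16, -12, -3]
-1 → extends → [-18, -16, -12, -3, -1]
-15 → replaces -12 → [-18, -16, -15, -3, -1]
-4 → replaces -3 → [-18, -16, -15, -4, -1]
-9 → replaces -4 → [-18, -16, -15, -9, -1]
-5 → replaces -1 → [-18, -16, -15, -9, -5]
Five tails, so the longest strictly decreasing subsequence of the original has length 5.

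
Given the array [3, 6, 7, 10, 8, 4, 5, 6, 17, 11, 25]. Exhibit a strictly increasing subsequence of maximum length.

Patience tails give the LIS length; then backtrack through the dp parents:
3 → extends → [3]
6 → extends → [3, 6]
7 → extends → [3, 6, 7]
10 → extends → [3, 6, 7, 10]
8 → replaces 10 → [3, 6, 7, 8]
4 → replaces 6 → [3, 4, 7, 8]
5 → replaces 7 → [3, 4, 5, 8]
6 → replaces 8 → [3, 4, 5, 6]
17 → extends → [3, 4, 5, 6, 17]
11 → replaces 17 → [3, 4, 5, 6, 11]
25 → extends → [3, 4, 5, 6, 11, 25]
Length 6; one witness is 3, 6, 7, 10, 17, 25.

3, 6, 7, 10, 17, 25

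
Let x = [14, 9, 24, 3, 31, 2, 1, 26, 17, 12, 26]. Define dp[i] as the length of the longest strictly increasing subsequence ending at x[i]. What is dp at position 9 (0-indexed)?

dp[i] = 1 + max{dp[j] : j<i, x[j]<x[i]} (or 1 if no such j):
i:      0  1  2  3  4  5  6  7  8  9 10
x[i]:  14  9 24  3 31  2  1 26 17 12 26
dp:     1  1  2  1  3  1  1  3  2  2  3
At index 9 the value is 2.

2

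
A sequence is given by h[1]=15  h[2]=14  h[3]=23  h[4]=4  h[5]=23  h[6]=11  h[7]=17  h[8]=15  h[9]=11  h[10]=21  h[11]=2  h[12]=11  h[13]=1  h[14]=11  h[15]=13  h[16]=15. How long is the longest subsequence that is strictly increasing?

4

Track the smallest tail for each achievable length (strict):
15 → extends → [15]
14 → replaces 15 → [14]
23 → extends → [14, 23]
4 → replaces 14 → [4, 23]
23 → already a tail → [4, 23]
11 → replaces 23 → [4, 11]
17 → extends → [4, 11, 17]
15 → replaces 17 → [4, 11, 15]
11 → already a tail → [4, 11, 15]
21 → extends → [4, 11, 15, 21]
2 → replaces 4 → [2, 11, 15, 21]
11 → already a tail → [2, 11, 15, 21]
1 → replaces 2 → [1, 11, 15, 21]
11 → already a tail → [1, 11, 15, 21]
13 → replaces 15 → [1, 11, 13, 21]
15 → replaces 21 → [1, 11, 13, 15]
Four tails, so the longest strictly increasing subsequence has length 4 (e.g. 4, 11, 17, 21).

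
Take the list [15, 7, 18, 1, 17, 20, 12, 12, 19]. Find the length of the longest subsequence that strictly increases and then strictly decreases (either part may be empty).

4

inc[i] = longest strictly increasing subsequence ending at i; dec[i] = longest strictly decreasing subsequence starting at i:
i:      1  2  3  4  5  6  7  8  9
a[i]:  15  7 18  1 17 20 12 12 19
inc:    1  1  2  1  2  3  2  2  3
dec:    3  2  3  1  2  2  1  1  1
Best peak at i=3 (value 18): inc=2, dec=3, length 2+3−1 = 4.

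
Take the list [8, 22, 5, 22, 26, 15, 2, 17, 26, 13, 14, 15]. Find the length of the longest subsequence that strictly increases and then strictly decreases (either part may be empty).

inc[i] = longest strictly increasing subsequence ending at i; dec[i] = longest strictly decreasing subsequence starting at i:
i:      1  2  3  4  5  6  7  8  9 10 11 12
a[i]:   8 22  5 22 26 15  2 17 26 13 14 15
inc:    1  2  1  2  3  2  1  3  4  2  3  4
dec:    3  3  2  3  3  2  1  2  2  1  1  1
Best peak at i=5 (value 26): inc=3, dec=3, length 3+3−1 = 5.

5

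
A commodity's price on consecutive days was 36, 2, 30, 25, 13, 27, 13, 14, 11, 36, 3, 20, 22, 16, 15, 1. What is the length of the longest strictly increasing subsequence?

Track the smallest tail for each achievable length (strict):
36 → extends → [36]
2 → replaces 36 → [2]
30 → extends → [2, 30]
25 → replaces 30 → [2, 25]
13 → replaces 25 → [2, 13]
27 → extends → [2, 13, 27]
13 → already a tail → [2, 13, 27]
14 → replaces 27 → [2, 13, 14]
11 → replaces 13 → [2, 11, 14]
36 → extends → [2, 11, 14, 36]
3 → replaces 11 → [2, 3, 14, 36]
20 → replaces 36 → [2, 3, 14, 20]
22 → extends → [2, 3, 14, 20, 22]
16 → replaces 20 → [2, 3, 14, 16, 22]
15 → replaces 16 → [2, 3, 14, 15, 22]
1 → replaces 2 → [1, 3, 14, 15, 22]
Five tails, so the longest strictly increasing subsequence has length 5 (e.g. 2, 13, 14, 20, 22).

5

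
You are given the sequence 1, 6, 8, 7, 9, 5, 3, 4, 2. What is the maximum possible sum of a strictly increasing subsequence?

24

Let S[i] be the best sum of a strictly increasing subsequence ending at i:
i:      1  2  3  4  5  6  7  8  9
a[i]:   1  6  8  7  9  5  3  4  2
S:      1  7 15 14 24  6  4  8  3
Maximum is 24 (e.g. 1 + 6 + 8 + 9).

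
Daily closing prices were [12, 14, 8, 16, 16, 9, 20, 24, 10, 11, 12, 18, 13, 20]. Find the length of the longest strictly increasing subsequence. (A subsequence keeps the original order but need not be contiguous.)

Let dp[i] be the length of the longest such subsequence ending at index i:
i:      1  2  3  4  5  6  7  8  9 10 11 12 13 14
a[i]:  12 14  8 16 16  9 20 24 10 11 12 18 13 20
dp:     1  2  1  3  3  2  4  5  3  4  5  6  6  7
Maximum dp value is 7.

7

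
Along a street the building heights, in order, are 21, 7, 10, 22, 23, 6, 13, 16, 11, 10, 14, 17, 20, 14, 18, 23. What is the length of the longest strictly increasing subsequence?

Track the smallest tail for each achievable length (strict):
21 → extends → [21]
7 → replaces 21 → [7]
10 → extends → [7, 10]
22 → extends → [7, 10, 22]
23 → extends → [7, 10, 22, 23]
6 → replaces 7 → [6, 10, 22, 23]
13 → replaces 22 → [6, 10, 13, 23]
16 → replaces 23 → [6, 10, 13, 16]
11 → replaces 13 → [6, 10, 11, 16]
10 → already a tail → [6, 10, 11, 16]
14 → replaces 16 → [6, 10, 11, 14]
17 → extends → [6, 10, 11, 14, 17]
20 → extends → [6, 10, 11, 14, 17, 20]
14 → already a tail → [6, 10, 11, 14, 17, 20]
18 → replaces 20 → [6, 10, 11, 14, 17, 18]
23 → extends → [6, 10, 11, 14, 17, 18, 23]
Seven tails, so the longest strictly increasing subsequence has length 7 (e.g. 7, 10, 13, 16, 17, 20, 23).

7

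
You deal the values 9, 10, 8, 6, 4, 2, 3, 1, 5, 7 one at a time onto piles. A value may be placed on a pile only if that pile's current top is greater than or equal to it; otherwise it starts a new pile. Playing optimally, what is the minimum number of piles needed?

4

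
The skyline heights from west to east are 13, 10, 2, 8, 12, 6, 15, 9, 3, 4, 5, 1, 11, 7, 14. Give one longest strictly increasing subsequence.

Patience tails give the LIS length; then backtrack through the dp parents:
13 → extends → [13]
10 → replaces 13 → [10]
2 → replaces 10 → [2]
8 → extends → [2, 8]
12 → extends → [2, 8, 12]
6 → replaces 8 → [2, 6, 12]
15 → extends → [2, 6, 12, 15]
9 → replaces 12 → [2, 6, 9, 15]
3 → replaces 6 → [2, 3, 9, 15]
4 → replaces 9 → [2, 3, 4, 15]
5 → replaces 15 → [2, 3, 4, 5]
1 → replaces 2 → [1, 3, 4, 5]
11 → extends → [1, 3, 4, 5, 11]
7 → replaces 11 → [1, 3, 4, 5, 7]
14 → extends → [1, 3, 4, 5, 7, 14]
Length 6; one witness is 2, 3, 4, 5, 11, 14.

2, 3, 4, 5, 11, 14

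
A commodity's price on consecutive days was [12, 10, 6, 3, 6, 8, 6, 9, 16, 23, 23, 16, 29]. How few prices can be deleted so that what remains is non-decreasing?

Fewest deletions = n − (longest non-decreasing subsequence).
i:      1  2  3  4  5  6  7  8  9 10 11 12 13
a[i]:  12 10  6  3  6  8  6  9 16 23 23 16 29
dp:     1  1  1  1  2  3  3  4  5  6  7  6  8
max dp = 8, so deletions = 13 − 8 = 5.

5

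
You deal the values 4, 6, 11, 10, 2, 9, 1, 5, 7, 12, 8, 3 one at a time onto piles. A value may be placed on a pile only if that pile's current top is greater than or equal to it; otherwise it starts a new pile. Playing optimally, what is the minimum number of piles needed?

The minimum number of non-increasing subsequences covering a sequence equals the length of its longest strictly increasing subsequence.
LIS length is 4 (e.g. 4, 6, 11, 12), so 4 piles are needed.

4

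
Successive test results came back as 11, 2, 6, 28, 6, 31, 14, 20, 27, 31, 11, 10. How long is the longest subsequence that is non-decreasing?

7

Let dp[i] be the length of the longest such subsequence ending at index i:
i:      1  2  3  4  5  6  7  8  9 10 11 12
a[i]:  11  2  6 28  6 31 14 20 27 31 11 10
dp:     1  1  2  3  3  4  4  5  6  7  4  4
Maximum dp value is 7.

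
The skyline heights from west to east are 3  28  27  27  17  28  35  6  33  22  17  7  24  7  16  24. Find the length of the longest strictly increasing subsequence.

5

Track the smallest tail for each achievable length (strict):
3 → extends → [3]
28 → extends → [3, 28]
27 → replaces 28 → [3, 27]
27 → already a tail → [3, 27]
17 → replaces 27 → [3, 17]
28 → extends → [3, 17, 28]
35 → extends → [3, 17, 28, 35]
6 → replaces 17 → [3, 6, 28, 35]
33 → replaces 35 → [3, 6, 28, 33]
22 → replaces 28 → [3, 6, 22, 33]
17 → replaces 22 → [3, 6, 17, 33]
7 → replaces 17 → [3, 6, 7, 33]
24 → replaces 33 → [3, 6, 7, 24]
7 → already a tail → [3, 6, 7, 24]
16 → replaces 24 → [3, 6, 7, 16]
24 → extends → [3, 6, 7, 16, 24]
Five tails, so the longest strictly increasing subsequence has length 5 (e.g. 3, 6, 7, 16, 24).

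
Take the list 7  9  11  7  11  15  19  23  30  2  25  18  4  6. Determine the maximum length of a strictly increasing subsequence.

Let dp[i] be the length of the longest such subsequence ending at index i:
i:      1  2  3  4  5  6  7  8  9 10 11 12 13 14
a[i]:   7  9 11  7 11 15 19 23 30  2 25 18  4  6
dp:     1  2  3  1  3  4  5  6  7  1  7  5  2  3
Maximum dp value is 7.

7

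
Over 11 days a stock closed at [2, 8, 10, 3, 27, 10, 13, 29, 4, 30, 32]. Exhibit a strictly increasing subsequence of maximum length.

2, 8, 10, 27, 29, 30, 32

Patience tails give the LIS length; then backtrack through the dp parents:
2 → extends → [2]
8 → extends → [2, 8]
10 → extends → [2, 8, 10]
3 → replaces 8 → [2, 3, 10]
27 → extends → [2, 3, 10, 27]
10 → already a tail → [2, 3, 10, 27]
13 → replaces 27 → [2, 3, 10, 13]
29 → extends → [2, 3, 10, 13, 29]
4 → replaces 10 → [2, 3, 4, 13, 29]
30 → extends → [2, 3, 4, 13, 29, 30]
32 → extends → [2, 3, 4, 13, 29, 30, 32]
Length 7; one witness is 2, 8, 10, 27, 29, 30, 32.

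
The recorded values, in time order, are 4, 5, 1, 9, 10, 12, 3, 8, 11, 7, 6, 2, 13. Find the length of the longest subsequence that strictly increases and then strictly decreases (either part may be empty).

inc[i] = longest strictly increasing subsequence ending at i; dec[i] = longest strictly decreasing subsequence starting at i:
i:      1  2  3  4  5  6  7  8  9 10 11 12 13
a[i]:   4  5  1  9 10 12  3  8 11  7  6  2 13
inc:    1  2  1  3  4  5  2  3  5  3  3  2  6
dec:    3  3  1  5  5  5  2  4  4  3  2  1  1
Best peak at i=6 (value 12): inc=5, dec=5, length 5+5−1 = 9.

9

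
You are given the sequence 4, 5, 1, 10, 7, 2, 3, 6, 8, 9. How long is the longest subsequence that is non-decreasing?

6

Track the smallest tail for each achievable length (allowing ties):
4 → extends → [4]
5 → extends → [4, 5]
1 → replaces 4 → [1, 5]
10 → extends → [1, 5, 10]
7 → replaces 10 → [1, 5, 7]
2 → replaces 5 → [1, 2, 7]
3 → replaces 7 → [1, 2, 3]
6 → extends → [1, 2, 3, 6]
8 → extends → [1, 2, 3, 6, 8]
9 → extends → [1, 2, 3, 6, 8, 9]
Six tails, so the longest non-decreasing subsequence has length 6 (e.g. 1, 2, 3, 6, 8, 9).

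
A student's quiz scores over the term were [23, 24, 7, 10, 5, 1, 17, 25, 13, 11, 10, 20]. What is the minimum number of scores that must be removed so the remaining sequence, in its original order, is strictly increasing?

8

Fewest deletions = n − (longest strictly increasing subsequence).
i:      1  2  3  4  5  6  7  8  9 10 11 12
a[i]:  23 24  7 10  5  1 17 25 13 11 10 20
dp:     1  2  1  2  1  1  3  4  3  3  2  4
max dp = 4, so deletions = 12 − 4 = 8.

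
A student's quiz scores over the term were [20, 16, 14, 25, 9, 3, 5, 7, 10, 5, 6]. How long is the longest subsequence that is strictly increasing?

4

Let dp[i] be the length of the longest such subsequence ending at index i:
i:      1  2  3  4  5  6  7  8  9 10 11
a[i]:  20 16 14 25  9  3  5  7 10  5  6
dp:     1  1  1  2  1  1  2  3  4  2  3
Maximum dp value is 4.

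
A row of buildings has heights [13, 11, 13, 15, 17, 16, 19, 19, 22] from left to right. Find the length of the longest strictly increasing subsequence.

6

Track the smallest tail for each achievable length (strict):
13 → extends → [13]
11 → replaces 13 → [11]
13 → extends → [11, 13]
15 → extends → [11, 13, 15]
17 → extends → [11, 13, 15, 17]
16 → replaces 17 → [11, 13, 15, 16]
19 → extends → [11, 13, 15, 16, 19]
19 → already a tail → [11, 13, 15, 16, 19]
22 → extends → [11, 13, 15, 16, 19, 22]
Six tails, so the longest strictly increasing subsequence has length 6 (e.g. 11, 13, 15, 17, 19, 22).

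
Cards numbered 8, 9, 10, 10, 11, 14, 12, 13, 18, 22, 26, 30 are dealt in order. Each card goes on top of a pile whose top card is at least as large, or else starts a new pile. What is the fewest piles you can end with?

The minimum number of non-increasing subsequences covering a sequence equals the length of its longest strictly increasing subsequence.
LIS length is 10 (e.g. 8, 9, 10, 11, 12, 13, 18, 22, 26, 30), so 10 piles are needed.

10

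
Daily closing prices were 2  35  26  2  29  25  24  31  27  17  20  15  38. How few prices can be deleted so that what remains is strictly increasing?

8

Fewest deletions = n − (longest strictly increasing subsequence).
Patience tails:
2 → extends → [2]
35 → extends → [2, 35]
26 → replaces 35 → [2, 26]
2 → already a tail → [2, 26]
29 → extends → [2, 26, 29]
25 → replaces 26 → [2, 25, 29]
24 → replaces 25 → [2, 24, 29]
31 → extends → [2, 24, 29, 31]
27 → replaces 29 → [2, 24, 27, 31]
17 → replaces 24 → [2, 17, 27, 31]
20 → replaces 27 → [2, 17, 20, 31]
15 → replaces 17 → [2, 15, 20, 31]
38 → extends → [2, 15, 20, 31, 38]
Longest strictly increasing subsequence has length 5, so deletions = 13 − 5 = 8.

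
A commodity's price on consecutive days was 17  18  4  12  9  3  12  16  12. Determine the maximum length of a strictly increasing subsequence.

4

Track the smallest tail for each achievable length (strict):
17 → extends → [17]
18 → extends → [17, 18]
4 → replaces 17 → [4, 18]
12 → replaces 18 → [4, 12]
9 → replaces 12 → [4, 9]
3 → replaces 4 → [3, 9]
12 → extends → [3, 9, 12]
16 → extends → [3, 9, 12, 16]
12 → already a tail → [3, 9, 12, 16]
Four tails, so the longest strictly increasing subsequence has length 4 (e.g. 4, 9, 12, 16).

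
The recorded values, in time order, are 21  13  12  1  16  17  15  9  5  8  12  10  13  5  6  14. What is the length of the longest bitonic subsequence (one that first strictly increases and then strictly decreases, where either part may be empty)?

inc[i] = longest strictly increasing subsequence ending at i; dec[i] = longest strictly decreasing subsequence starting at i:
i:      1  2  3  4  5  6  7  8  9 10 11 12 13 14 15 16
a[i]:  21 13 12  1 16 17 15  9  5  8 12 10 13  5  6 14
inc:    1  1  1  1  2  3  2  2  2  3  4  4  5  2  3  6
dec:    6  5  4  1  5  5  4  3  1  2  3  2  2  1  1  1
Best peak at i=6 (value 17): inc=3, dec=5, length 3+5−1 = 7.

7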